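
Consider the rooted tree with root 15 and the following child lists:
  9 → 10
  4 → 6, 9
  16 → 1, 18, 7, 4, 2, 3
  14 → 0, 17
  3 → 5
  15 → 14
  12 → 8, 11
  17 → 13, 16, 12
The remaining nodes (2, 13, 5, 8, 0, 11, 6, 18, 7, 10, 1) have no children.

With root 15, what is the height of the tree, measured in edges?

6

The longest root-to-leaf path is 15 → 14 → 17 → 16 → 4 → 9 → 10 (6 edges).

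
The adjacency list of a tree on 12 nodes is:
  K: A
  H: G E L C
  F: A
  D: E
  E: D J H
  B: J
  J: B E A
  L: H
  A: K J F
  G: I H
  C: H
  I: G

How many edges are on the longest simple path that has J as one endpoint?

Distances from J peak at 4, attained at I.
J-E-H-G-I

4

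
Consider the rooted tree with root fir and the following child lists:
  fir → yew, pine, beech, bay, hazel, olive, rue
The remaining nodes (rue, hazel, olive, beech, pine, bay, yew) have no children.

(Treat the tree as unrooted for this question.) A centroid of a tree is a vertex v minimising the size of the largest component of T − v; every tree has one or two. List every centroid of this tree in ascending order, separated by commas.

If fir is removed the pieces have sizes 1, 1, 1, 1, 1, 1, 1, all ≤ ⌊8/2⌋ = 4.
Every other node leaves some component of size > 4, so the centroid is unique.

fir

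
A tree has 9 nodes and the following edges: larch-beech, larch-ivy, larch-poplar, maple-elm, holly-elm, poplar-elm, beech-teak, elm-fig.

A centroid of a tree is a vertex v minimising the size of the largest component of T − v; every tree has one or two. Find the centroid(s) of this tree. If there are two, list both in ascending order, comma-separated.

poplar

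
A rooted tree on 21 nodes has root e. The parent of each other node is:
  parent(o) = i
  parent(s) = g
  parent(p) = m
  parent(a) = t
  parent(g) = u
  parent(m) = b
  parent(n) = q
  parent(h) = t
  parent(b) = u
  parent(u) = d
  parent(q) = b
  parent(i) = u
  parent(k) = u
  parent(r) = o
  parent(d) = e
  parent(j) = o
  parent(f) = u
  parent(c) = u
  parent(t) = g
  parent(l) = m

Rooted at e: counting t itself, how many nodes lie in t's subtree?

3

The subtree rooted at t contains: t, a, h — 3 nodes.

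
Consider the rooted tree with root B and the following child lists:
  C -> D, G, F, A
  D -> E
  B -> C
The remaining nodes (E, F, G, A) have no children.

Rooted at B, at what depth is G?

Climbing from G to the root: G – C – B. That's 2 steps.

2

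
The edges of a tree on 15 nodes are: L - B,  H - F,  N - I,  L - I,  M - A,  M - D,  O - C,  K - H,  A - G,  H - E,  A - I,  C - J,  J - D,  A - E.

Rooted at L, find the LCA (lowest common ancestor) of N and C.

Path N→root: N I L; path C→root: C J D M A I L.
First common node: I.

I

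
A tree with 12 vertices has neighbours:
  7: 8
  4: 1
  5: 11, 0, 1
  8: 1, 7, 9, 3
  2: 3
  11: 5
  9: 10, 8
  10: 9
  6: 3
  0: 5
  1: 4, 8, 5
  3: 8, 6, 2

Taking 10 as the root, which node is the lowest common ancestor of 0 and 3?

8

Ancestors of 0 (toward the root): 0, 5, 1, 8, 9, 10.
Ancestors of 3: 3, 8, 9, 10.
The deepest node appearing in both lists is 8.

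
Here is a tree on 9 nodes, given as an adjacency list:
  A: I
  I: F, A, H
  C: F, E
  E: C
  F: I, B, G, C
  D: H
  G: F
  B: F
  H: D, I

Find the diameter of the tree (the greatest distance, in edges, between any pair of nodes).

5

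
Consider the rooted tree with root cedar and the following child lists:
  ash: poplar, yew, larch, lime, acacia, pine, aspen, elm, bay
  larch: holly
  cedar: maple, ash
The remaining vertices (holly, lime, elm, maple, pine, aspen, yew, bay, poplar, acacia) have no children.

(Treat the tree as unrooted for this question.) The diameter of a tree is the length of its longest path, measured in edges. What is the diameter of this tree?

4

A longest path is maple - cedar - ash - larch - holly, with 4 edges.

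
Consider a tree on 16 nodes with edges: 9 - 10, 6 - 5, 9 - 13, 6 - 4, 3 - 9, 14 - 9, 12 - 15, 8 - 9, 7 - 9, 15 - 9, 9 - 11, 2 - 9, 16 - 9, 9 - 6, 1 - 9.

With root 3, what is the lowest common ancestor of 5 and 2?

Ancestors of 5 (toward the root): 5, 6, 9, 3.
Ancestors of 2: 2, 9, 3.
The deepest node appearing in both lists is 9.

9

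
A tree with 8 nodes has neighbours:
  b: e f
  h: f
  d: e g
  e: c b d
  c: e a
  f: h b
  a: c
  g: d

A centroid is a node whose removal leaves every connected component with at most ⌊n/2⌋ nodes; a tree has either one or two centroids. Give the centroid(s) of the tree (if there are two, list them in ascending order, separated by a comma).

e

Delete e: the remaining components have sizes 3, 2, 2. Max 3 ≤ 4, so e is a centroid.
No neighbour of e does as well, so e is the unique centroid.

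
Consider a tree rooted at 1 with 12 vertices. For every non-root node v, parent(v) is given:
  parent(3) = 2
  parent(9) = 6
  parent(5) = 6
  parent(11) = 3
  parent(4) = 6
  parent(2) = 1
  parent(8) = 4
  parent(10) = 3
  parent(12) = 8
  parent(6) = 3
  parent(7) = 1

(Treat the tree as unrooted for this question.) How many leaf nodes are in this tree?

6

The leaves are 5, 7, 9, 10, 11, 12.
That is 6 leaves.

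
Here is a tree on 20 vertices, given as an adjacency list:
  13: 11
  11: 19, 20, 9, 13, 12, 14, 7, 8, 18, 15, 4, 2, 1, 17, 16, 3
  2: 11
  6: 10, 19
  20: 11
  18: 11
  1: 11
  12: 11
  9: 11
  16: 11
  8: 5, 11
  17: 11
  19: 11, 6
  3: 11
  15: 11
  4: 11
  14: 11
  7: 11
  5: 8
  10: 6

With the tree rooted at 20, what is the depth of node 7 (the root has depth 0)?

2

Climbing from 7 to the root: 7 – 11 – 20. That's 2 steps.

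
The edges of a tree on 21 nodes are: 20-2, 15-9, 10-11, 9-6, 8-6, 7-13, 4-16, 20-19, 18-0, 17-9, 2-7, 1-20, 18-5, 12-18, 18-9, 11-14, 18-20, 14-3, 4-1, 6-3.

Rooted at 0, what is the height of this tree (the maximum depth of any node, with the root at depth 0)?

A deepest node is 10, reached by 0–18–9–6–3–14–11–10.
That path has 7 edges, so the height is 7.

7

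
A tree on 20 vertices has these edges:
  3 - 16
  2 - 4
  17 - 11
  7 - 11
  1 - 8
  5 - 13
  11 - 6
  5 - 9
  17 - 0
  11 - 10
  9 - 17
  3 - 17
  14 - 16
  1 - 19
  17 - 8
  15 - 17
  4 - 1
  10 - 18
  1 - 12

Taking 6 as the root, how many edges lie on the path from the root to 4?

6 – 11 – 17 – 8 – 1 – 4 — 5 edges.

5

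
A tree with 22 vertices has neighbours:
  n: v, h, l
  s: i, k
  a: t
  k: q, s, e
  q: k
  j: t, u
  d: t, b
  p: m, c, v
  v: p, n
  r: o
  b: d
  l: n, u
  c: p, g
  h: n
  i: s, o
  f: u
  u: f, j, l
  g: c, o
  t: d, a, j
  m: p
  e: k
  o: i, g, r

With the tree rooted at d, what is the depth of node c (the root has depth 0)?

Climbing from c to the root: c – p – v – n – l – u – j – t – d. That's 8 steps.

8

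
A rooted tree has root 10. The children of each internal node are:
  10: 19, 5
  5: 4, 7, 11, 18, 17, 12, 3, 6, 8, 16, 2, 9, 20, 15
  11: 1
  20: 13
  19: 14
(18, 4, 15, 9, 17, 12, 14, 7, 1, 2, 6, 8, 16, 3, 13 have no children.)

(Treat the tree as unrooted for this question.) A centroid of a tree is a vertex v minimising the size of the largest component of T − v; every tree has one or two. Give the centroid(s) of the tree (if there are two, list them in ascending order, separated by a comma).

Delete 5: the remaining components have sizes 3, 2, 2, 1, 1, 1, 1, 1, 1, 1, 1, 1, 1, 1, 1. Max 3 ≤ 10, so 5 is a centroid.
Every other node leaves some component of size > 10, so the centroid is unique.

5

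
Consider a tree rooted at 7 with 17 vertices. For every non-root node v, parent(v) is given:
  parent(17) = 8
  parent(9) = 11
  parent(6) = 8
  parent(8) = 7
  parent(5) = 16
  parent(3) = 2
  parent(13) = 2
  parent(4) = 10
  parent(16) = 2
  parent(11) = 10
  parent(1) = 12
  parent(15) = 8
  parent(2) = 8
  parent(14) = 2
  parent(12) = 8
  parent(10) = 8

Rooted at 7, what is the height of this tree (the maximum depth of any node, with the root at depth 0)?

4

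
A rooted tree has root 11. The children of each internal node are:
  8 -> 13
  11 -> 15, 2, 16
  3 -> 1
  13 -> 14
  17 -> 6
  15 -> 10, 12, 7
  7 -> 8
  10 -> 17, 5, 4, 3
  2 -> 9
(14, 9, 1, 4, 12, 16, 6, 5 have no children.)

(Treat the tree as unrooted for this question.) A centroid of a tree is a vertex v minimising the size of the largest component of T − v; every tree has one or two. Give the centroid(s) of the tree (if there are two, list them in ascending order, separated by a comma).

15

If 15 is removed the pieces have sizes 7, 4, 4, 1, all ≤ ⌊17/2⌋ = 8.
Every other node leaves some component of size > 8, so the centroid is unique.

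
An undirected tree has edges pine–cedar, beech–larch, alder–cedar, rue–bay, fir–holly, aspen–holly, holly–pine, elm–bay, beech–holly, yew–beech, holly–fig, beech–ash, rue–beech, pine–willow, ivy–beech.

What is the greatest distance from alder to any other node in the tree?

The node farthest from alder is elm, via alder – cedar – pine – holly – beech – rue – bay – elm — 7 edges.

7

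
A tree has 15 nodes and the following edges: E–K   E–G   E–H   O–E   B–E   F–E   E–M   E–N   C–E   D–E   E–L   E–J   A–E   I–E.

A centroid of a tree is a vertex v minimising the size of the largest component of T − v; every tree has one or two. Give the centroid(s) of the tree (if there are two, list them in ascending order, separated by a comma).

If E is removed the pieces have sizes 1, 1, 1, 1, 1, 1, 1, 1, 1, 1, 1, 1, 1, 1, all ≤ ⌊15/2⌋ = 7.
No neighbour of E does as well, so E is the unique centroid.

E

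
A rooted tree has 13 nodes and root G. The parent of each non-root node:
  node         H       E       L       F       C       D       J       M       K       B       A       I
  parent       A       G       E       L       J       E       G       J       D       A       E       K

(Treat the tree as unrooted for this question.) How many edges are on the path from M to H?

5

Walking from M: M–J–G–E–A–H. Length 5.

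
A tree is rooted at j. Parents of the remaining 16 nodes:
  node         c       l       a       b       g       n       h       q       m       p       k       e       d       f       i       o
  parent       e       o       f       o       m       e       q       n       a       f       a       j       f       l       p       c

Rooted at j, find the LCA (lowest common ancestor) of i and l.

l

Ancestors of i (toward the root): i, p, f, l, o, c, e, j.
Ancestors of l: l, o, c, e, j.
The deepest node appearing in both lists is l.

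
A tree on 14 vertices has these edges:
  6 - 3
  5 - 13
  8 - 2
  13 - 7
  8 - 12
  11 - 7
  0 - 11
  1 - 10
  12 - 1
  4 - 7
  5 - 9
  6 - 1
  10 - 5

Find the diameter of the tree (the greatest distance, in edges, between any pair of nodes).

A longest path is 2–8–12–1–10–5–13–7–11–0, with 9 edges.

9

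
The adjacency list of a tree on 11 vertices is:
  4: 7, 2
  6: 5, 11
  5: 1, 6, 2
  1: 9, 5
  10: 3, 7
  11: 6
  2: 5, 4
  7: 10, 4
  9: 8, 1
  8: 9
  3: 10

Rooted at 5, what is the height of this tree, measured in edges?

A deepest node is 3, reached by 5 – 2 – 4 – 7 – 10 – 3.
That path has 5 edges, so the height is 5.

5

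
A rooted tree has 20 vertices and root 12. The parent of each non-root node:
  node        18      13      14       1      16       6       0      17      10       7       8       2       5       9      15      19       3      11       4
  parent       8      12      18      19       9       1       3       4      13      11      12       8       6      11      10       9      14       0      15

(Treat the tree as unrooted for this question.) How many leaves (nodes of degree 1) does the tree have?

Exactly 5 nodes have a single neighbour: 2, 5, 7, 16, 17.

5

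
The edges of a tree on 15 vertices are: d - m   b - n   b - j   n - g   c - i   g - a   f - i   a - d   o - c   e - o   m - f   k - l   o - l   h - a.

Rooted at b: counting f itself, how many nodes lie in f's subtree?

f's subtree: {f, i, c, o, e, l, k}, size 7.

7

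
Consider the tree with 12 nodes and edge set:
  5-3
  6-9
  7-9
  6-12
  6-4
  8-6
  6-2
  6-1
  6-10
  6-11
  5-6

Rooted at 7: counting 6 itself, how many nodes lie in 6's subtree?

10

6's subtree: {6, 1, 12, 4, 10, 2, 5, 8, 11, 3}, size 10.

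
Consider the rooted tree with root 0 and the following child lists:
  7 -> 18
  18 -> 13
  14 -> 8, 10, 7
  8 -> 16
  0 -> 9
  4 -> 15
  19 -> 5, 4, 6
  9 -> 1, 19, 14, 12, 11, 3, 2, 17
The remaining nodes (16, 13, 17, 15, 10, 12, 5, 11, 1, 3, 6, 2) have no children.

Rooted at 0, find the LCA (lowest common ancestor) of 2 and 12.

9

Ancestors of 2 (toward the root): 2, 9, 0.
Ancestors of 12: 12, 9, 0.
The deepest node appearing in both lists is 9.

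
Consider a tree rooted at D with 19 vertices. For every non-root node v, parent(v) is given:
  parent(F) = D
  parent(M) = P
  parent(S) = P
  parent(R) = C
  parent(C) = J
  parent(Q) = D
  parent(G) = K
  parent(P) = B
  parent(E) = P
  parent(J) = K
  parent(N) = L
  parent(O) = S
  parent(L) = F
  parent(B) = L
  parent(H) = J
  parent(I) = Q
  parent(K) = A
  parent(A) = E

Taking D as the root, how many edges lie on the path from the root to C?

9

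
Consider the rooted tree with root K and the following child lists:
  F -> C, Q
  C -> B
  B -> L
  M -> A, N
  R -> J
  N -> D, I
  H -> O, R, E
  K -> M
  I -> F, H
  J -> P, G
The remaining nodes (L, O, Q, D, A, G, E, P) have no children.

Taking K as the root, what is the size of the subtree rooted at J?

Descendants of J (including itself): J, G, P. That's 3.

3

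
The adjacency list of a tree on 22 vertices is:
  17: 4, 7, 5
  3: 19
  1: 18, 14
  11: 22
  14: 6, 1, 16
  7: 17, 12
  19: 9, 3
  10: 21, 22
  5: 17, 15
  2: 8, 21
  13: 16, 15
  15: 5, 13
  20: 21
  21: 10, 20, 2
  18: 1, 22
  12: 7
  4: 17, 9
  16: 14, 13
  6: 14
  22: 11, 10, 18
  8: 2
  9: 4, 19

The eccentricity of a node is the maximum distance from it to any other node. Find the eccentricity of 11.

The node farthest from 11 is 3, via 11–22–18–1–14–16–13–15–5–17–4–9–19–3 — 13 edges.

13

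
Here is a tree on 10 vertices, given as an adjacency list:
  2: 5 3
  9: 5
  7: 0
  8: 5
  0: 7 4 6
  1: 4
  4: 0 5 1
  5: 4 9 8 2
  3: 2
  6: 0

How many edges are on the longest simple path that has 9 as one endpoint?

Distances from 9 peak at 4, attained at 7 (6 also at distance 4).
9–5–4–0–7

4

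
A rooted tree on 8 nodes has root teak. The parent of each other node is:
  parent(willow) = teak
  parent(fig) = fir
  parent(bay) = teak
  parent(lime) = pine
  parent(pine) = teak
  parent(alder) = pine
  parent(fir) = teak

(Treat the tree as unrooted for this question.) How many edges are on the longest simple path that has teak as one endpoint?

2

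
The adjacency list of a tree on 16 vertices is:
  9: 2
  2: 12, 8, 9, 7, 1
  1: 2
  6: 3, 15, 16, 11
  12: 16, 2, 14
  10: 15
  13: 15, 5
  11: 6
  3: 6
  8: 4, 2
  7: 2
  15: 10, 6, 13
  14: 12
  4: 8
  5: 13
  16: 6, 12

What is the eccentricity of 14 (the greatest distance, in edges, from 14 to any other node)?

6

A farthest node from 14 is 5.
The path 14–12–16–6–15–13–5 has 6 edges.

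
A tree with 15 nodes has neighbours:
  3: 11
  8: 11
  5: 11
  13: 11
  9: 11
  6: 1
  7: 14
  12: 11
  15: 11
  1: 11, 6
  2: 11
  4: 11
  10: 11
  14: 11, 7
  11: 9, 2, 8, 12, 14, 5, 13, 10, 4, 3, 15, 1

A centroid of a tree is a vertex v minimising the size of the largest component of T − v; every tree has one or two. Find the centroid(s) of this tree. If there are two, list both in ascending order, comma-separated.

Removing 11 splits the tree into components of sizes 2, 2, 1, 1, 1, 1, 1, 1, 1, 1, 1, 1; the largest is 2 ≤ ⌊15/2⌋ = 7.
No neighbour of 11 does as well, so 11 is the unique centroid.

11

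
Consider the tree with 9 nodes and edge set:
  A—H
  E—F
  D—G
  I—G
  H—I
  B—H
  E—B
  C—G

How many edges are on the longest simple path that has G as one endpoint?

Distances from G peak at 5, attained at F.
G–I–H–B–E–F

5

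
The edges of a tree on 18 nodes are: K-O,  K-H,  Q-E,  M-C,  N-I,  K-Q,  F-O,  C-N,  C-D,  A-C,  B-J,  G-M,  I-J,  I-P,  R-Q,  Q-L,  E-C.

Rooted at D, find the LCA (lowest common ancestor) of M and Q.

C

M's ancestor chain is M, C, D and Q's is Q, E, C, D; they first meet at C.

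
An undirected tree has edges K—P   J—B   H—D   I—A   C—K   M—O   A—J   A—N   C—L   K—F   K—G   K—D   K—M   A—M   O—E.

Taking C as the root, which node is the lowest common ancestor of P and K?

K

P's ancestor chain is P, K, C and K's is K, C; they first meet at K.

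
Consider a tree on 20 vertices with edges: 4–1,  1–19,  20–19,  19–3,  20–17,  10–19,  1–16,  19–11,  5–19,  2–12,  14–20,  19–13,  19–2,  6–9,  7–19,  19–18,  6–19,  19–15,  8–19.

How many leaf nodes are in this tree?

Degree-1 nodes: 3, 4, 5, 7, 8, 9, 10, 11, 12, 13, 14, 15, 16, 17, 18 — 15 of them.

15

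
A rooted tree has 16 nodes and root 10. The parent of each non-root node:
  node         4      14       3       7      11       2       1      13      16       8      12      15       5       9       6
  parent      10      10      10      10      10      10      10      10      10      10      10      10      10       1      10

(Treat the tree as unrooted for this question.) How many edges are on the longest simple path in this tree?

A longest path is 9 - 1 - 10 - 5, with 3 edges.

3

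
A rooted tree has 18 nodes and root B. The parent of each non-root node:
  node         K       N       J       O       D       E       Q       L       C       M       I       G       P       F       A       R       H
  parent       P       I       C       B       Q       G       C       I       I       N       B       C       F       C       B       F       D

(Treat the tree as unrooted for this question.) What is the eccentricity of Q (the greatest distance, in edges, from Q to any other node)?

4

A farthest node from Q is O (A, K, M also at distance 4).
The path Q-C-I-B-O has 4 edges.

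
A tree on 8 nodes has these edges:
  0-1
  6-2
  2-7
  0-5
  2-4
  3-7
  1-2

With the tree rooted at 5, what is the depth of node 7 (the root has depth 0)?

4

Climbing from 7 to the root: 7–2–1–0–5. That's 4 steps.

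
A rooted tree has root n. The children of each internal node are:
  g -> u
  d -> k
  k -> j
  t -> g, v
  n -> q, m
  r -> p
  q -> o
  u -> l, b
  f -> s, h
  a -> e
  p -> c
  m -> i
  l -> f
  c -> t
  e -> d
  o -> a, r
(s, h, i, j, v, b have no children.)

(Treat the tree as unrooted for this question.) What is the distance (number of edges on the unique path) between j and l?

Walking from j: j–k–d–e–a–o–r–p–c–t–g–u–l. Length 12.

12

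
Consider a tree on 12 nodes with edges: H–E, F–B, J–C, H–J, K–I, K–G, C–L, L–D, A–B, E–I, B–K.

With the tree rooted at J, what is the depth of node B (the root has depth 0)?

J → H → E → I → K → B — 5 edges.

5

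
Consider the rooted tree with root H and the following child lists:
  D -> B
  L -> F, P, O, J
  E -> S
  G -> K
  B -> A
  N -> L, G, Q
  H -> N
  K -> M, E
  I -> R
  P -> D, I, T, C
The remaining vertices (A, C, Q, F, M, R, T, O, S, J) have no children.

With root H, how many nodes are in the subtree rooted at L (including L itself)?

12

L's subtree: {L, P, F, O, J, I, C, D, T, R, B, A}, size 12.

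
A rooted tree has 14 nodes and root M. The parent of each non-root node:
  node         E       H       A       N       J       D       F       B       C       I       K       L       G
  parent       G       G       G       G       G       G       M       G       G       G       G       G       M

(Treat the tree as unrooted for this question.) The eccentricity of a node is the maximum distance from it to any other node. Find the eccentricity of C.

3

A farthest node from C is F.
The path C–G–M–F has 3 edges.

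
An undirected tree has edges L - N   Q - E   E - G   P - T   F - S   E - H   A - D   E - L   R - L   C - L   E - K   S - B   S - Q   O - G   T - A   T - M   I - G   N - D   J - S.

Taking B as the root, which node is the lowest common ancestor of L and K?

E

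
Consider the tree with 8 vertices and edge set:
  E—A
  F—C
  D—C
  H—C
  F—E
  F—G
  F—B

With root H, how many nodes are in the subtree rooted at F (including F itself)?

Descendants of F (including itself): F, E, B, G, A. That's 5.

5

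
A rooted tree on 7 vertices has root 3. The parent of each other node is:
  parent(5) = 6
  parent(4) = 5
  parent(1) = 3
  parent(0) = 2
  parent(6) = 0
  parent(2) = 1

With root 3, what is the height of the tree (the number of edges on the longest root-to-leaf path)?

6

The longest root-to-leaf path is 3 – 1 – 2 – 0 – 6 – 5 – 4 (6 edges).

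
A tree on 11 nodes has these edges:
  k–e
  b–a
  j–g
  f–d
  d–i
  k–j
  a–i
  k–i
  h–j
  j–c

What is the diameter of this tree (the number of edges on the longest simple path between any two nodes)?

5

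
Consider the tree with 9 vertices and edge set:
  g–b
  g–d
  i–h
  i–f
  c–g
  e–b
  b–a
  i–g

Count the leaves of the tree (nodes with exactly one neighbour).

6

Degree-1 nodes: a, c, d, e, f, h — 6 of them.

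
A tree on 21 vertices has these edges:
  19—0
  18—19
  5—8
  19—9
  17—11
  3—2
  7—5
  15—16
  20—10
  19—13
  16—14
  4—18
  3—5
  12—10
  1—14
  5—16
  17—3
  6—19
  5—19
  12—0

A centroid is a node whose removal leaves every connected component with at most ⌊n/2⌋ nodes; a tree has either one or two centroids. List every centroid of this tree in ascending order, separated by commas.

Delete 5: the remaining components have sizes 10, 4, 4, 1, 1. Max 10 ≤ 10, so 5 is a centroid.
Every other node leaves some component of size > 10, so the centroid is unique.

5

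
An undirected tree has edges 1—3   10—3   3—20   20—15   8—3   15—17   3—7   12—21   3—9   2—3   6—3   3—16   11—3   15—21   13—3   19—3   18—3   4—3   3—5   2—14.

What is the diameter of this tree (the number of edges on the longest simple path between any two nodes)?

BFS from 12 reaches 14 last, at distance 6; BFS from 14 confirms no node is farther.
Path: 12-21-15-20-3-2-14.

6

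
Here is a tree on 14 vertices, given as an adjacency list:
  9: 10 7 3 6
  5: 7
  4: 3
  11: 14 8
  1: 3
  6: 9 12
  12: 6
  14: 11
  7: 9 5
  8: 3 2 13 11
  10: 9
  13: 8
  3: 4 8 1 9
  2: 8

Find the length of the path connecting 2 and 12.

5

Walking from 2: 2 - 8 - 3 - 9 - 6 - 12. Length 5.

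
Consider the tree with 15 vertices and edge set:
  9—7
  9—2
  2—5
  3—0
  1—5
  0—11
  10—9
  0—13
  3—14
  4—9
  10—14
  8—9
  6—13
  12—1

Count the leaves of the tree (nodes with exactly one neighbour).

The leaves are 4, 6, 7, 8, 11, 12.
That is 6 leaves.

6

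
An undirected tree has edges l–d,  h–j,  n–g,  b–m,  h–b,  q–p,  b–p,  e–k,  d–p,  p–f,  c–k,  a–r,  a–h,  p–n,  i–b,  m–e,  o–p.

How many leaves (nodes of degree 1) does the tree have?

9

Exactly 9 nodes have a single neighbour: c, f, g, i, j, l, o, q, r.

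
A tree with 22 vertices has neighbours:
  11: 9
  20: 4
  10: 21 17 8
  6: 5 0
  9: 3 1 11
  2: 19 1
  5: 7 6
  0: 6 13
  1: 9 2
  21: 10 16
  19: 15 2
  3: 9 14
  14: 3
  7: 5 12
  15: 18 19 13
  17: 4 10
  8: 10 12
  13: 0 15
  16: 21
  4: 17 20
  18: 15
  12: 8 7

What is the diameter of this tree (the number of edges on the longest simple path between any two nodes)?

A longest path is 14 – 3 – 9 – 1 – 2 – 19 – 15 – 13 – 0 – 6 – 5 – 7 – 12 – 8 – 10 – 17 – 4 – 20, with 17 edges.

17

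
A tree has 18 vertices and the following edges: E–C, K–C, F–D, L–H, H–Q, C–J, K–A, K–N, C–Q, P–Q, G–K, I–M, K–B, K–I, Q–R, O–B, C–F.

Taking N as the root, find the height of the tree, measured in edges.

5

The longest root-to-leaf path is N-K-C-Q-H-L (5 edges).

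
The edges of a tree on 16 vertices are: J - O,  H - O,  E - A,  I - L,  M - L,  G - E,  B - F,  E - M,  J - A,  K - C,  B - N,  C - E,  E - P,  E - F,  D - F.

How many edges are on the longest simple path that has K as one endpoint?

A farthest node from K is H.
The path K-C-E-A-J-O-H has 6 edges.

6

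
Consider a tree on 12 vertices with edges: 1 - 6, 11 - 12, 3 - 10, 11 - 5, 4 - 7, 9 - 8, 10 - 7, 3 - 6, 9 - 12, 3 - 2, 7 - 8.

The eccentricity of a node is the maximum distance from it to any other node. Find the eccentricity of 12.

7

Distances from 12 peak at 7, attained at 1.
12 – 9 – 8 – 7 – 10 – 3 – 6 – 1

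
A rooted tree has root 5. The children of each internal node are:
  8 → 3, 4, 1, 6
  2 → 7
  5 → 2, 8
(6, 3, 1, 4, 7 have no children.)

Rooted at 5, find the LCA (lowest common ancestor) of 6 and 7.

5

Ancestors of 6 (toward the root): 6, 8, 5.
Ancestors of 7: 7, 2, 5.
The deepest node appearing in both lists is 5.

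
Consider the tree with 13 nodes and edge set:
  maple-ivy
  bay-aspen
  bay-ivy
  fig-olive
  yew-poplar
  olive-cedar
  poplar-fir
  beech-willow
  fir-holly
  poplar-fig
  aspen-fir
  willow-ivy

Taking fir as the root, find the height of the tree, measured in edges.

5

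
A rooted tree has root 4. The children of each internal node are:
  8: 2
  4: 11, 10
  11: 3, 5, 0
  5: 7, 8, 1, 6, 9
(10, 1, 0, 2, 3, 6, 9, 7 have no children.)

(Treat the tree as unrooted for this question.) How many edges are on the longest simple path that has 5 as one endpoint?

3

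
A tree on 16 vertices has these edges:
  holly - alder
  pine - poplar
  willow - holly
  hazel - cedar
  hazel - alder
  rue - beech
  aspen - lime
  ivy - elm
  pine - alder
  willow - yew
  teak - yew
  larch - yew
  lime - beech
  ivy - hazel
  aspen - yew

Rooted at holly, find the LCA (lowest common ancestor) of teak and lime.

Ancestors of teak (toward the root): teak, yew, willow, holly.
Ancestors of lime: lime, aspen, yew, willow, holly.
The deepest node appearing in both lists is yew.

yew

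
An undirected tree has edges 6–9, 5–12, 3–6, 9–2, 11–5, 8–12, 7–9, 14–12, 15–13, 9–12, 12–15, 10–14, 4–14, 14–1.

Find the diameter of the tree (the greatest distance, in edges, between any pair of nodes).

5

Starting from 11, a farthest node is 3 at distance 5.
One longest path: 11-5-12-9-6-3.
So the diameter is 5.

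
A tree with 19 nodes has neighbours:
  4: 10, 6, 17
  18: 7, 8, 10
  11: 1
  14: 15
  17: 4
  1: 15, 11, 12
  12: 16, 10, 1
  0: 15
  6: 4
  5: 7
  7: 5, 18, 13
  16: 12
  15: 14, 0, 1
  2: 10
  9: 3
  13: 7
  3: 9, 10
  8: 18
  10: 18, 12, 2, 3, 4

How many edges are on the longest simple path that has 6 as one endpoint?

The node farthest from 6 is 0 (14 also at distance 6), via 6 – 4 – 10 – 12 – 1 – 15 – 0 — 6 edges.

6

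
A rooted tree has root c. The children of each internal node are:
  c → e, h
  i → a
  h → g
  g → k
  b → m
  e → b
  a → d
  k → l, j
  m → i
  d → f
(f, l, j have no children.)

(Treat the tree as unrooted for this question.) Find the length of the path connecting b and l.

6

The path is b–e–c–h–g–k–l, which has 6 edges.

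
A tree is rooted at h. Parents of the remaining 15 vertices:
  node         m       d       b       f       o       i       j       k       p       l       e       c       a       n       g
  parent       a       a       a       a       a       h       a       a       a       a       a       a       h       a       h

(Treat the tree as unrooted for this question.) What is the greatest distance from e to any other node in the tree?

A farthest node from e is g (i also at distance 3).
The path e-a-h-g has 3 edges.

3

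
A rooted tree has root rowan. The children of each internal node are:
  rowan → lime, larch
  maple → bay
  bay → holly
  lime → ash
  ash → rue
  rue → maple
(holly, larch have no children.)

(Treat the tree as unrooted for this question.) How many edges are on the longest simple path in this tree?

7

BFS from larch reaches holly last, at distance 7; BFS from holly confirms no node is farther.
Path: larch - rowan - lime - ash - rue - maple - bay - holly.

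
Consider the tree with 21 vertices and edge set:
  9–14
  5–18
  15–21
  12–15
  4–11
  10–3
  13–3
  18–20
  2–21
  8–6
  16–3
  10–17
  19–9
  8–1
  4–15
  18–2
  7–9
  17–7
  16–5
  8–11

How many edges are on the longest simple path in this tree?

A longest path is 6 – 8 – 11 – 4 – 15 – 21 – 2 – 18 – 5 – 16 – 3 – 10 – 17 – 7 – 9 – 14, with 15 edges.

15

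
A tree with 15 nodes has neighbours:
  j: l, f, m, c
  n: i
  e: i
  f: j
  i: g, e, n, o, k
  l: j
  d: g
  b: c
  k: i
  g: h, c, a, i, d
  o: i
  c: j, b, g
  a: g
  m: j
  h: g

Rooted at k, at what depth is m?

5

Climbing from m to the root: m–j–c–g–i–k. That's 5 steps.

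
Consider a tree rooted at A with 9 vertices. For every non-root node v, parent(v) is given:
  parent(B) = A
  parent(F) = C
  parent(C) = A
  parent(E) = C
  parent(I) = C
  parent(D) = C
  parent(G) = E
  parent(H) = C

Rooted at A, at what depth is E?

A → C → E — 2 edges.

2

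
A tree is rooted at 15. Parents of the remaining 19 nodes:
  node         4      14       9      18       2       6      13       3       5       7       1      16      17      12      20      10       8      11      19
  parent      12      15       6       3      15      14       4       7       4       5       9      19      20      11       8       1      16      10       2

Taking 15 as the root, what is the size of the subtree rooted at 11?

Descendants of 11 (including itself): 11, 12, 4, 13, 5, 7, 3, 18. That's 8.

8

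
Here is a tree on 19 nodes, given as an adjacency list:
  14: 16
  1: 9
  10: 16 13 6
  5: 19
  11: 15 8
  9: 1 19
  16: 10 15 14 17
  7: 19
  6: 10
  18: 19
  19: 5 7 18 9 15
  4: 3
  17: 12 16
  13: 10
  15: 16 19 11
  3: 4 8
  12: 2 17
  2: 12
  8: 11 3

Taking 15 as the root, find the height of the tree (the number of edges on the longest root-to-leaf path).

4

The longest root-to-leaf path is 15 – 11 – 8 – 3 – 4 (4 edges).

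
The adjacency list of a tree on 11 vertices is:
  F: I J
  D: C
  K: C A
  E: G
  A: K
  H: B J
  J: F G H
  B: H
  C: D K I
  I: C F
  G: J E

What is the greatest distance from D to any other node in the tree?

A farthest node from D is B (E also at distance 6).
The path D – C – I – F – J – H – B has 6 edges.

6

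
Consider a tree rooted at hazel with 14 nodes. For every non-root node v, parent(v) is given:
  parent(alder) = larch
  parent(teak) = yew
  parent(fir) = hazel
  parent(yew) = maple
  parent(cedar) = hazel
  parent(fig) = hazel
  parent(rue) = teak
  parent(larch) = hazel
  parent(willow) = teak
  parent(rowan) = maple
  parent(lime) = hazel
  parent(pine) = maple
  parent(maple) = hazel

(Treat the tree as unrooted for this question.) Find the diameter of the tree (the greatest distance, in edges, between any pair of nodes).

6

BFS from willow reaches alder last, at distance 6; BFS from alder confirms no node is farther.
Path: willow - teak - yew - maple - hazel - larch - alder.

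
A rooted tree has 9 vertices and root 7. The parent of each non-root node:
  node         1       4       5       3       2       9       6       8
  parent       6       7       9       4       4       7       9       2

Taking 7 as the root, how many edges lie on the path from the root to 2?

Climbing from 2 to the root: 2 → 4 → 7. That's 2 steps.

2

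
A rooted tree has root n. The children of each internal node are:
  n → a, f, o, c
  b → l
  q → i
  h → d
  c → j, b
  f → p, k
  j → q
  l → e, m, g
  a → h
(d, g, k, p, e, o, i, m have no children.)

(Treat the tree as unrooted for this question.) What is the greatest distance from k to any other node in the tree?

The node farthest from k is i (e, m, g also at distance 6), via k–f–n–c–j–q–i — 6 edges.

6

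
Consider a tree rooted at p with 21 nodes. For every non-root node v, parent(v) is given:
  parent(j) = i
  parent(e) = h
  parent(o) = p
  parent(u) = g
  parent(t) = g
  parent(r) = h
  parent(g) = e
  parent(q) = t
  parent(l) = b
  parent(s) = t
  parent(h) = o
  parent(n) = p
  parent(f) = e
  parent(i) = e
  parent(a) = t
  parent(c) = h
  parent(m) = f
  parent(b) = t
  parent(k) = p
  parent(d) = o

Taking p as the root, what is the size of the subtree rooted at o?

18

Descendants of o (including itself): o, h, d, e, r, c, f, g, i, m, t, u, j, b, s, q, a, l. That's 18.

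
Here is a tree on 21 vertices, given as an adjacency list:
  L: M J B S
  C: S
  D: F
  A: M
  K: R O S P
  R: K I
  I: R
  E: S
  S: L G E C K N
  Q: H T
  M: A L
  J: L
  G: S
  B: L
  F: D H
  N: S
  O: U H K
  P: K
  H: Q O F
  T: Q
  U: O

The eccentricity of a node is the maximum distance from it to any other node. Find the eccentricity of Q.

7

Distances from Q peak at 7, attained at A.
Q – H – O – K – S – L – M – A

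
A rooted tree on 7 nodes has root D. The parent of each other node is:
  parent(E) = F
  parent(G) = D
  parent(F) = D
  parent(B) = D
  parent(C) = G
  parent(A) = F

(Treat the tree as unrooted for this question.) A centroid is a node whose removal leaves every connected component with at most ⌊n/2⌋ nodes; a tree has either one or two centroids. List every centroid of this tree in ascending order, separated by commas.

D

If D is removed the pieces have sizes 3, 2, 1, all ≤ ⌊7/2⌋ = 3.
Every other node leaves some component of size > 3, so the centroid is unique.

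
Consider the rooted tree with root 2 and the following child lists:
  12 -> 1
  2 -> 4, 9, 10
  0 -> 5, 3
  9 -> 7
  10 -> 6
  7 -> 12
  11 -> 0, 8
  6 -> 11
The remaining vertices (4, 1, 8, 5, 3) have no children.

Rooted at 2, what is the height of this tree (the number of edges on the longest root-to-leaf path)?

5

The longest root-to-leaf path is 2-10-6-11-0-5 (5 edges).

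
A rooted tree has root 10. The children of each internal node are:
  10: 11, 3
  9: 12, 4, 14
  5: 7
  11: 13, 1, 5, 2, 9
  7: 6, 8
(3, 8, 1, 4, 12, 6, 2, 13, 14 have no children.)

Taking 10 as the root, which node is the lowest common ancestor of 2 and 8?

Path 2→root: 2 11 10; path 8→root: 8 7 5 11 10.
First common node: 11.

11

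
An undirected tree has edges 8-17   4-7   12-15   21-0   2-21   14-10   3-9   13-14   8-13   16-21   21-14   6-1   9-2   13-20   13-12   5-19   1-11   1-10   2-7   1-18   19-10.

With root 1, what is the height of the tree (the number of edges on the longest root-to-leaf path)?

The longest root-to-leaf path is 1 → 10 → 14 → 21 → 2 → 7 → 4 (6 edges).

6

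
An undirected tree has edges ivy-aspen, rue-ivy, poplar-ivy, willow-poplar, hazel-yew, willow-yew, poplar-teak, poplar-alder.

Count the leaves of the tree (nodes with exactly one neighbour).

5

Exactly 5 nodes have a single neighbour: alder, aspen, hazel, rue, teak.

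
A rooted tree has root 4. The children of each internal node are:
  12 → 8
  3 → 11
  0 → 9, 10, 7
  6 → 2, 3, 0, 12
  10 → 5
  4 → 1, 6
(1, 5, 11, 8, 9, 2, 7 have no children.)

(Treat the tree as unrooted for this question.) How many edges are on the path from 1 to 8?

4

The path is 1–4–6–12–8, which has 4 edges.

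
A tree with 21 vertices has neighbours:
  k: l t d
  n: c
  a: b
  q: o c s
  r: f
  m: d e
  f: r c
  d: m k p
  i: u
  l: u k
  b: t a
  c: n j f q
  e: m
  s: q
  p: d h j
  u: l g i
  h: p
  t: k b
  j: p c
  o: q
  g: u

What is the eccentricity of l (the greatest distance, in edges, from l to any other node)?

7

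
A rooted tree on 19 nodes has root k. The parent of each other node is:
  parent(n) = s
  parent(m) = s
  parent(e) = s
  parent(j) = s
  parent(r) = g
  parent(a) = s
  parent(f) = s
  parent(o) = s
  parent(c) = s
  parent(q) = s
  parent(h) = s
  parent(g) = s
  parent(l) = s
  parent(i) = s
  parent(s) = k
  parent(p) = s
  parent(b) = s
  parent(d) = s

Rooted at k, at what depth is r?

3

Climbing from r to the root: r → g → s → k. That's 3 steps.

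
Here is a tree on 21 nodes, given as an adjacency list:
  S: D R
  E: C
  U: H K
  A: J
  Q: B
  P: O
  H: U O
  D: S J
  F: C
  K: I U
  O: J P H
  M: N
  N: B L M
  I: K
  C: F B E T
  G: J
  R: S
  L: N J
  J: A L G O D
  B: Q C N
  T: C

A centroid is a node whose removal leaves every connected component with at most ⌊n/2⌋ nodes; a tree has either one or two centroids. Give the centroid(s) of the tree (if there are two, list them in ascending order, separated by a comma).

J

Removing J splits the tree into components of sizes 9, 6, 3, 1, 1; the largest is 9 ≤ ⌊21/2⌋ = 10.
No neighbour of J does as well, so J is the unique centroid.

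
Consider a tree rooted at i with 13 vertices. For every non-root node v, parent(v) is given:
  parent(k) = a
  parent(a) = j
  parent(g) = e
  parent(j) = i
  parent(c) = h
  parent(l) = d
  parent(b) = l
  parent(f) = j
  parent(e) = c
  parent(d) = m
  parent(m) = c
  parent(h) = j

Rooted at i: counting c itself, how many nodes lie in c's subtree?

The subtree rooted at c contains: c, e, m, g, d, l, b — 7 nodes.

7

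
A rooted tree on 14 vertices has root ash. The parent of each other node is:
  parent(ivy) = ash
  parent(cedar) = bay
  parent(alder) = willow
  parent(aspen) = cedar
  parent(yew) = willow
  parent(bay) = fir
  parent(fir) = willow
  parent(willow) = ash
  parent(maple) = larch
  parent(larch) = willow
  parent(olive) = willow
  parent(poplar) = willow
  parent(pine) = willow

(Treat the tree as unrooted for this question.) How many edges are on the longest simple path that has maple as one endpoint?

6

Distances from maple peak at 6, attained at aspen.
maple – larch – willow – fir – bay – cedar – aspen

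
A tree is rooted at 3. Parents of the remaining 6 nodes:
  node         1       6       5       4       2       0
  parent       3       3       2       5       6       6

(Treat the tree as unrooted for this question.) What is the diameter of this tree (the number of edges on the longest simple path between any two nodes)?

5

BFS from 4 reaches 1 last, at distance 5; BFS from 1 confirms no node is farther.
Path: 4-5-2-6-3-1.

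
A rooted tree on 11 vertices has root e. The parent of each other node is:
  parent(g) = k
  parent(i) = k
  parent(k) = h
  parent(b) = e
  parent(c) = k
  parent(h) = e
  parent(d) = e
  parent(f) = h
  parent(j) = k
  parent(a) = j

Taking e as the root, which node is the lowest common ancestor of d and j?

Ancestors of d (toward the root): d, e.
Ancestors of j: j, k, h, e.
The deepest node appearing in both lists is e.

e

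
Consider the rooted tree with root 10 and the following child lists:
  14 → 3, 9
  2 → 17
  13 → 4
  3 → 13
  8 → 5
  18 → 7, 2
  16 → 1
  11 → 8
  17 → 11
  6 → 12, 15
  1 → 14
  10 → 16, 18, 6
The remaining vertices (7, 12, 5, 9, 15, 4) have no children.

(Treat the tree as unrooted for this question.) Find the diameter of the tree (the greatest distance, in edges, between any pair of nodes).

BFS from 4 reaches 5 last, at distance 12; BFS from 5 confirms no node is farther.
Path: 4 - 13 - 3 - 14 - 1 - 16 - 10 - 18 - 2 - 17 - 11 - 8 - 5.

12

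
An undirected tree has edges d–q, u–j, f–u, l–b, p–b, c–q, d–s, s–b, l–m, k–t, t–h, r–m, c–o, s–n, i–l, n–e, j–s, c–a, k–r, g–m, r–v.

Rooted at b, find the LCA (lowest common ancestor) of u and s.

s

u's ancestor chain is u, j, s, b and s's is s, b; they first meet at s.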